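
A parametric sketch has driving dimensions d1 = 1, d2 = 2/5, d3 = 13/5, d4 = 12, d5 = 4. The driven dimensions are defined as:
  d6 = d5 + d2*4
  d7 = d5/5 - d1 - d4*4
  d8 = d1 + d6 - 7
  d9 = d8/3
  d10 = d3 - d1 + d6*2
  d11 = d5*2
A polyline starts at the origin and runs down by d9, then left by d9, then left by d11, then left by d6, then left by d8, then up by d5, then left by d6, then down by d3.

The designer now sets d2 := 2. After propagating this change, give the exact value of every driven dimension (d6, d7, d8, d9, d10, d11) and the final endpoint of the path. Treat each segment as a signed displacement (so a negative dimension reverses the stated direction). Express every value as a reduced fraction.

d6 = 12
d7 = -241/5
d8 = 6
d9 = 2
d10 = 128/5
d11 = 8
endpoint = (-40, -3/5)

Apply edit: d2 := 2
  d6 = d5 + d2*4 = 12
  d7 = d5/5 - d1 - d4*4 = -241/5
  d8 = d1 + d6 - 7 = 6
  d9 = d8/3 = 2
  d10 = d3 - d1 + d6*2 = 128/5
  d11 = d5*2 = 8
Walk from origin (0, 0):
  seg 1: down by d9 = 2 → (0, -2)
  seg 2: left by d9 = 2 → (-2, -2)
  seg 3: left by d11 = 8 → (-10, -2)
  seg 4: left by d6 = 12 → (-22, -2)
  seg 5: left by d8 = 6 → (-28, -2)
  seg 6: up by d5 = 4 → (-28, 2)
  seg 7: left by d6 = 12 → (-40, 2)
  seg 8: down by d3 = 13/5 → (-40, -3/5)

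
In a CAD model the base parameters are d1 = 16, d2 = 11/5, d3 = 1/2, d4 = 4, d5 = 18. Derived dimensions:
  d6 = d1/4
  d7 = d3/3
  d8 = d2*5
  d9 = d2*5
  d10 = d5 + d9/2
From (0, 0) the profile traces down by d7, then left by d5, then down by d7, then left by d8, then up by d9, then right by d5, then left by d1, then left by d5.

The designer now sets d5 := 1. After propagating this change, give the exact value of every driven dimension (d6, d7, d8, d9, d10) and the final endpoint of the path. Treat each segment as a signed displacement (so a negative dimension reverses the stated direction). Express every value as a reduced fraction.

Apply edit: d5 := 1
  d6 = d1/4 = 4
  d7 = d3/3 = 1/6
  d8 = d2*5 = 11
  d9 = d2*5 = 11
  d10 = d5 + d9/2 = 13/2
Walk from origin (0, 0):
  seg 1: down by d7 = 1/6 → (0, -1/6)
  seg 2: left by d5 = 1 → (-1, -1/6)
  seg 3: down by d7 = 1/6 → (-1, -1/3)
  seg 4: left by d8 = 11 → (-12, -1/3)
  seg 5: up by d9 = 11 → (-12, 32/3)
  seg 6: right by d5 = 1 → (-11, 32/3)
  seg 7: left by d1 = 16 → (-27, 32/3)
  seg 8: left by d5 = 1 → (-28, 32/3)

d6 = 4
d7 = 1/6
d8 = 11
d9 = 11
d10 = 13/2
endpoint = (-28, 32/3)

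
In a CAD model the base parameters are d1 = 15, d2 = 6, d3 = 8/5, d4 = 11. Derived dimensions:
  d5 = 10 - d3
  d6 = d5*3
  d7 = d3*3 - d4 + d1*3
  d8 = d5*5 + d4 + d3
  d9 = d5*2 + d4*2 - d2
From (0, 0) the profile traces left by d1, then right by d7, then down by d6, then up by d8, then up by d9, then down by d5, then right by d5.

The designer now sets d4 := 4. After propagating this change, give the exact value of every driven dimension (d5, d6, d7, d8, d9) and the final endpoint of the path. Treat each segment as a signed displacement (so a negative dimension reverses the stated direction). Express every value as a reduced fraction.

d5 = 42/5
d6 = 126/5
d7 = 229/5
d8 = 238/5
d9 = 94/5
endpoint = (196/5, 164/5)

Apply edit: d4 := 4
  d5 = 10 - d3 = 42/5
  d6 = d5*3 = 126/5
  d7 = d3*3 - d4 + d1*3 = 229/5
  d8 = d5*5 + d4 + d3 = 238/5
  d9 = d5*2 + d4*2 - d2 = 94/5
Walk from origin (0, 0):
  seg 1: left by d1 = 15 → (-15, 0)
  seg 2: right by d7 = 229/5 → (154/5, 0)
  seg 3: down by d6 = 126/5 → (154/5, -126/5)
  seg 4: up by d8 = 238/5 → (154/5, 112/5)
  seg 5: up by d9 = 94/5 → (154/5, 206/5)
  seg 6: down by d5 = 42/5 → (154/5, 164/5)
  seg 7: right by d5 = 42/5 → (196/5, 164/5)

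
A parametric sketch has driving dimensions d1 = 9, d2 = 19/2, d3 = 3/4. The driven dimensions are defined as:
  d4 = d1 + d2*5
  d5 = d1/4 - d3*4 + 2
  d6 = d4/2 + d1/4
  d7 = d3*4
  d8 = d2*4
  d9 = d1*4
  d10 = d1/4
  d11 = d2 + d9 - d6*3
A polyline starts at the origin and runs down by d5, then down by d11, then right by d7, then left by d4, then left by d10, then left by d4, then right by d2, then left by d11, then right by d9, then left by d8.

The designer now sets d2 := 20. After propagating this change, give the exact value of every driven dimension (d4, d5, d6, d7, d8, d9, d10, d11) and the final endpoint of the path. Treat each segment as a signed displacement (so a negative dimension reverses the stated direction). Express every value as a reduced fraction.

d4 = 109
d5 = 5/4
d6 = 227/4
d7 = 3
d8 = 80
d9 = 36
d10 = 9/4
d11 = -457/4
endpoint = (-127, 113)

Apply edit: d2 := 20
  d4 = d1 + d2*5 = 109
  d5 = d1/4 - d3*4 + 2 = 5/4
  d6 = d4/2 + d1/4 = 227/4
  d7 = d3*4 = 3
  d8 = d2*4 = 80
  d9 = d1*4 = 36
  d10 = d1/4 = 9/4
  d11 = d2 + d9 - d6*3 = -457/4
Walk from origin (0, 0):
  seg 1: down by d5 = 5/4 → (0, -5/4)
  seg 2: down by d11 = -457/4 → (0, 113)
  seg 3: right by d7 = 3 → (3, 113)
  seg 4: left by d4 = 109 → (-106, 113)
  seg 5: left by d10 = 9/4 → (-433/4, 113)
  seg 6: left by d4 = 109 → (-869/4, 113)
  seg 7: right by d2 = 20 → (-789/4, 113)
  seg 8: left by d11 = -457/4 → (-83, 113)
  seg 9: right by d9 = 36 → (-47, 113)
  seg 10: left by d8 = 80 → (-127, 113)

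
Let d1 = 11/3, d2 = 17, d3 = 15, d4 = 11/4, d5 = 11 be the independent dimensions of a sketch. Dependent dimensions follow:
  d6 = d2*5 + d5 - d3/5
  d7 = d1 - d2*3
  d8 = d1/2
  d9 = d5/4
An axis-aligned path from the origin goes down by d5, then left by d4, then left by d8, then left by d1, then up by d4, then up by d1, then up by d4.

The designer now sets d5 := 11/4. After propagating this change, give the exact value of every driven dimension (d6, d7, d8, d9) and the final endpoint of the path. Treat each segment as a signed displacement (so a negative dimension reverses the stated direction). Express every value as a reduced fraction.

Apply edit: d5 := 11/4
  d6 = d2*5 + d5 - d3/5 = 339/4
  d7 = d1 - d2*3 = -142/3
  d8 = d1/2 = 11/6
  d9 = d5/4 = 11/16
Walk from origin (0, 0):
  seg 1: down by d5 = 11/4 → (0, -11/4)
  seg 2: left by d4 = 11/4 → (-11/4, -11/4)
  seg 3: left by d8 = 11/6 → (-55/12, -11/4)
  seg 4: left by d1 = 11/3 → (-33/4, -11/4)
  seg 5: up by d4 = 11/4 → (-33/4, 0)
  seg 6: up by d1 = 11/3 → (-33/4, 11/3)
  seg 7: up by d4 = 11/4 → (-33/4, 77/12)

d6 = 339/4
d7 = -142/3
d8 = 11/6
d9 = 11/16
endpoint = (-33/4, 77/12)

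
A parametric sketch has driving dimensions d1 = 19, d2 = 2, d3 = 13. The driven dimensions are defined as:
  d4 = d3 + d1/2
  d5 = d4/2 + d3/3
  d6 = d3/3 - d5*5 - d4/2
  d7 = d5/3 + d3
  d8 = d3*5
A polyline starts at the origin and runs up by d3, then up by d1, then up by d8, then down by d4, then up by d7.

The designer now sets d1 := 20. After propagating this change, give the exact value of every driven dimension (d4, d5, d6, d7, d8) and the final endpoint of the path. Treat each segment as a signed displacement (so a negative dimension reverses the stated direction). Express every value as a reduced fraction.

d4 = 23
d5 = 95/6
d6 = -259/3
d7 = 329/18
d8 = 65
endpoint = (0, 1679/18)

Apply edit: d1 := 20
  d4 = d3 + d1/2 = 23
  d5 = d4/2 + d3/3 = 95/6
  d6 = d3/3 - d5*5 - d4/2 = -259/3
  d7 = d5/3 + d3 = 329/18
  d8 = d3*5 = 65
Walk from origin (0, 0):
  seg 1: up by d3 = 13 → (0, 13)
  seg 2: up by d1 = 20 → (0, 33)
  seg 3: up by d8 = 65 → (0, 98)
  seg 4: down by d4 = 23 → (0, 75)
  seg 5: up by d7 = 329/18 → (0, 1679/18)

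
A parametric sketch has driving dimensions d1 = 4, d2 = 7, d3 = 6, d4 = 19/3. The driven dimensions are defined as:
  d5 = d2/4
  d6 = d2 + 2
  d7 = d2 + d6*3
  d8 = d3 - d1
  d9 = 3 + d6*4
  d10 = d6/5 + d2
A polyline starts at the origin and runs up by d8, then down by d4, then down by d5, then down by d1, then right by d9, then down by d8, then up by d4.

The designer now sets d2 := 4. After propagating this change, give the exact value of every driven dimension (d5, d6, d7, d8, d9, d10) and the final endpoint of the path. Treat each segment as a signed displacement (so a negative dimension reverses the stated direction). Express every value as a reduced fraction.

d5 = 1
d6 = 6
d7 = 22
d8 = 2
d9 = 27
d10 = 26/5
endpoint = (27, -5)

Apply edit: d2 := 4
  d5 = d2/4 = 1
  d6 = d2 + 2 = 6
  d7 = d2 + d6*3 = 22
  d8 = d3 - d1 = 2
  d9 = 3 + d6*4 = 27
  d10 = d6/5 + d2 = 26/5
Walk from origin (0, 0):
  seg 1: up by d8 = 2 → (0, 2)
  seg 2: down by d4 = 19/3 → (0, -13/3)
  seg 3: down by d5 = 1 → (0, -16/3)
  seg 4: down by d1 = 4 → (0, -28/3)
  seg 5: right by d9 = 27 → (27, -28/3)
  seg 6: down by d8 = 2 → (27, -34/3)
  seg 7: up by d4 = 19/3 → (27, -5)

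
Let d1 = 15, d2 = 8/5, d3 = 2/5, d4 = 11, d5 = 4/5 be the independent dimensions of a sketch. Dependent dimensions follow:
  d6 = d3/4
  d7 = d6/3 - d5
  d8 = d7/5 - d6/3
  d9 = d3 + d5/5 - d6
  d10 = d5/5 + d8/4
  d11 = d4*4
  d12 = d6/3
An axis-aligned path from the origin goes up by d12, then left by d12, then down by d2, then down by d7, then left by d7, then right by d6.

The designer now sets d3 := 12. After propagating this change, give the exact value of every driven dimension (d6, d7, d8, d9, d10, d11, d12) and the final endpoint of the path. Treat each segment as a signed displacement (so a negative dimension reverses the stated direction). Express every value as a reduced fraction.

d6 = 3
d7 = 1/5
d8 = -24/25
d9 = 229/25
d10 = -2/25
d11 = 44
d12 = 1
endpoint = (9/5, -4/5)

Apply edit: d3 := 12
  d6 = d3/4 = 3
  d7 = d6/3 - d5 = 1/5
  d8 = d7/5 - d6/3 = -24/25
  d9 = d3 + d5/5 - d6 = 229/25
  d10 = d5/5 + d8/4 = -2/25
  d11 = d4*4 = 44
  d12 = d6/3 = 1
Walk from origin (0, 0):
  seg 1: up by d12 = 1 → (0, 1)
  seg 2: left by d12 = 1 → (-1, 1)
  seg 3: down by d2 = 8/5 → (-1, -3/5)
  seg 4: down by d7 = 1/5 → (-1, -4/5)
  seg 5: left by d7 = 1/5 → (-6/5, -4/5)
  seg 6: right by d6 = 3 → (9/5, -4/5)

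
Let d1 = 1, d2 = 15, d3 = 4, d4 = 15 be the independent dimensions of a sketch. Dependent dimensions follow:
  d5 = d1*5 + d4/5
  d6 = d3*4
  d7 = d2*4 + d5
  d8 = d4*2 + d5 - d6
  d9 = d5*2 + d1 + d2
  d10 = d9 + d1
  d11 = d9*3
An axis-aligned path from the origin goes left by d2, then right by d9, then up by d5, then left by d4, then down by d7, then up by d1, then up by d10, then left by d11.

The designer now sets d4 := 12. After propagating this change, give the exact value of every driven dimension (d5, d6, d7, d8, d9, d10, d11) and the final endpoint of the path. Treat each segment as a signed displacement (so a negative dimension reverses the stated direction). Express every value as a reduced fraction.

Apply edit: d4 := 12
  d5 = d1*5 + d4/5 = 37/5
  d6 = d3*4 = 16
  d7 = d2*4 + d5 = 337/5
  d8 = d4*2 + d5 - d6 = 77/5
  d9 = d5*2 + d1 + d2 = 154/5
  d10 = d9 + d1 = 159/5
  d11 = d9*3 = 462/5
Walk from origin (0, 0):
  seg 1: left by d2 = 15 → (-15, 0)
  seg 2: right by d9 = 154/5 → (79/5, 0)
  seg 3: up by d5 = 37/5 → (79/5, 37/5)
  seg 4: left by d4 = 12 → (19/5, 37/5)
  seg 5: down by d7 = 337/5 → (19/5, -60)
  seg 6: up by d1 = 1 → (19/5, -59)
  seg 7: up by d10 = 159/5 → (19/5, -136/5)
  seg 8: left by d11 = 462/5 → (-443/5, -136/5)

d5 = 37/5
d6 = 16
d7 = 337/5
d8 = 77/5
d9 = 154/5
d10 = 159/5
d11 = 462/5
endpoint = (-443/5, -136/5)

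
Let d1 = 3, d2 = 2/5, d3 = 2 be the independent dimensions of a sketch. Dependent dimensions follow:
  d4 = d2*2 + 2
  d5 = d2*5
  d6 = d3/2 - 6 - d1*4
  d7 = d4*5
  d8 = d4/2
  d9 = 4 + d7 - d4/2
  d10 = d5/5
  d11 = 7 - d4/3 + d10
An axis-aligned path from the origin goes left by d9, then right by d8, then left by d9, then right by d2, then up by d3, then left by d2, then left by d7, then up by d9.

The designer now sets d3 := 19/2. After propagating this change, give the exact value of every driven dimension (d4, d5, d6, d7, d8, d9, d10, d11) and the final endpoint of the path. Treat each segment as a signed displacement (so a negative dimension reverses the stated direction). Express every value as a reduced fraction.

Apply edit: d3 := 19/2
  d4 = d2*2 + 2 = 14/5
  d5 = d2*5 = 2
  d6 = d3/2 - 6 - d1*4 = -53/4
  d7 = d4*5 = 14
  d8 = d4/2 = 7/5
  d9 = 4 + d7 - d4/2 = 83/5
  d10 = d5/5 = 2/5
  d11 = 7 - d4/3 + d10 = 97/15
Walk from origin (0, 0):
  seg 1: left by d9 = 83/5 → (-83/5, 0)
  seg 2: right by d8 = 7/5 → (-76/5, 0)
  seg 3: left by d9 = 83/5 → (-159/5, 0)
  seg 4: right by d2 = 2/5 → (-157/5, 0)
  seg 5: up by d3 = 19/2 → (-157/5, 19/2)
  seg 6: left by d2 = 2/5 → (-159/5, 19/2)
  seg 7: left by d7 = 14 → (-229/5, 19/2)
  seg 8: up by d9 = 83/5 → (-229/5, 261/10)

d4 = 14/5
d5 = 2
d6 = -53/4
d7 = 14
d8 = 7/5
d9 = 83/5
d10 = 2/5
d11 = 97/15
endpoint = (-229/5, 261/10)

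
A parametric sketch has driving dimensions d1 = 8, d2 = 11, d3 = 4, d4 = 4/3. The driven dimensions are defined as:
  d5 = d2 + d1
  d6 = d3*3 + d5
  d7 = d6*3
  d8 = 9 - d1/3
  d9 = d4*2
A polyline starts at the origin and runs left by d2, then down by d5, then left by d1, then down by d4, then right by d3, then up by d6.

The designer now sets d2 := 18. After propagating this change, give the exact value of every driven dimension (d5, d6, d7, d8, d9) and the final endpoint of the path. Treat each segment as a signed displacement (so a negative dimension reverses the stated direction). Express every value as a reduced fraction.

d5 = 26
d6 = 38
d7 = 114
d8 = 19/3
d9 = 8/3
endpoint = (-22, 32/3)

Apply edit: d2 := 18
  d5 = d2 + d1 = 26
  d6 = d3*3 + d5 = 38
  d7 = d6*3 = 114
  d8 = 9 - d1/3 = 19/3
  d9 = d4*2 = 8/3
Walk from origin (0, 0):
  seg 1: left by d2 = 18 → (-18, 0)
  seg 2: down by d5 = 26 → (-18, -26)
  seg 3: left by d1 = 8 → (-26, -26)
  seg 4: down by d4 = 4/3 → (-26, -82/3)
  seg 5: right by d3 = 4 → (-22, -82/3)
  seg 6: up by d6 = 38 → (-22, 32/3)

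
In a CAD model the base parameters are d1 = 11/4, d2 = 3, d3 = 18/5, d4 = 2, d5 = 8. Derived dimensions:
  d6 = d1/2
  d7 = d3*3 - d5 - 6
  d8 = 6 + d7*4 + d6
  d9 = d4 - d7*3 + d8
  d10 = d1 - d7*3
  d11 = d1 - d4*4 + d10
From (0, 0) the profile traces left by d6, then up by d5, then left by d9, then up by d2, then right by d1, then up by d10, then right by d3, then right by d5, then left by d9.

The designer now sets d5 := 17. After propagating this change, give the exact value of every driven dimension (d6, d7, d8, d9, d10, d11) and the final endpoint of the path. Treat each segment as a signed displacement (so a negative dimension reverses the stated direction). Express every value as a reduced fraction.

Apply edit: d5 := 17
  d6 = d1/2 = 11/8
  d7 = d3*3 - d5 - 6 = -61/5
  d8 = 6 + d7*4 + d6 = -1657/40
  d9 = d4 - d7*3 + d8 = -113/40
  d10 = d1 - d7*3 = 787/20
  d11 = d1 - d4*4 + d10 = 341/10
Walk from origin (0, 0):
  seg 1: left by d6 = 11/8 → (-11/8, 0)
  seg 2: up by d5 = 17 → (-11/8, 17)
  seg 3: left by d9 = -113/40 → (29/20, 17)
  seg 4: up by d2 = 3 → (29/20, 20)
  seg 5: right by d1 = 11/4 → (21/5, 20)
  seg 6: up by d10 = 787/20 → (21/5, 1187/20)
  seg 7: right by d3 = 18/5 → (39/5, 1187/20)
  seg 8: right by d5 = 17 → (124/5, 1187/20)
  seg 9: left by d9 = -113/40 → (221/8, 1187/20)

d6 = 11/8
d7 = -61/5
d8 = -1657/40
d9 = -113/40
d10 = 787/20
d11 = 341/10
endpoint = (221/8, 1187/20)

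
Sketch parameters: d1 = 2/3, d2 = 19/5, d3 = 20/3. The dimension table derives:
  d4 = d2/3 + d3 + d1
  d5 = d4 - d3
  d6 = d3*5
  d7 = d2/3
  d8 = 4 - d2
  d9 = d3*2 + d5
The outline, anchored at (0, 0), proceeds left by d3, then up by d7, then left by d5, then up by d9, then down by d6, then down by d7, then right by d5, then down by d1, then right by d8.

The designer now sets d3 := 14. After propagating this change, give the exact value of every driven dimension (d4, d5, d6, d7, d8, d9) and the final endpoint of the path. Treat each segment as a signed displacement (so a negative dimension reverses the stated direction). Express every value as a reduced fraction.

Apply edit: d3 := 14
  d4 = d2/3 + d3 + d1 = 239/15
  d5 = d4 - d3 = 29/15
  d6 = d3*5 = 70
  d7 = d2/3 = 19/15
  d8 = 4 - d2 = 1/5
  d9 = d3*2 + d5 = 449/15
Walk from origin (0, 0):
  seg 1: left by d3 = 14 → (-14, 0)
  seg 2: up by d7 = 19/15 → (-14, 19/15)
  seg 3: left by d5 = 29/15 → (-239/15, 19/15)
  seg 4: up by d9 = 449/15 → (-239/15, 156/5)
  seg 5: down by d6 = 70 → (-239/15, -194/5)
  seg 6: down by d7 = 19/15 → (-239/15, -601/15)
  seg 7: right by d5 = 29/15 → (-14, -601/15)
  seg 8: down by d1 = 2/3 → (-14, -611/15)
  seg 9: right by d8 = 1/5 → (-69/5, -611/15)

d4 = 239/15
d5 = 29/15
d6 = 70
d7 = 19/15
d8 = 1/5
d9 = 449/15
endpoint = (-69/5, -611/15)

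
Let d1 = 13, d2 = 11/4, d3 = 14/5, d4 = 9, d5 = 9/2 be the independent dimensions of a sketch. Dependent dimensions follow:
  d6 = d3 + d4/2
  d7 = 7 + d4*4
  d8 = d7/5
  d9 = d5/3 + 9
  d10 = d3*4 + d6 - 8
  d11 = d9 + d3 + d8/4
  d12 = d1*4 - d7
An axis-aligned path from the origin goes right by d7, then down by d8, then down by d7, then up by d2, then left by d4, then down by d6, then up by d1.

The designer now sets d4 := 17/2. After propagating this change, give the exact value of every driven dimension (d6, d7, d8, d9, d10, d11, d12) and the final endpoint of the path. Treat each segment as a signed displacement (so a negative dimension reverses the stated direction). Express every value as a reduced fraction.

Apply edit: d4 := 17/2
  d6 = d3 + d4/2 = 141/20
  d7 = 7 + d4*4 = 41
  d8 = d7/5 = 41/5
  d9 = d5/3 + 9 = 21/2
  d10 = d3*4 + d6 - 8 = 41/4
  d11 = d9 + d3 + d8/4 = 307/20
  d12 = d1*4 - d7 = 11
Walk from origin (0, 0):
  seg 1: right by d7 = 41 → (41, 0)
  seg 2: down by d8 = 41/5 → (41, -41/5)
  seg 3: down by d7 = 41 → (41, -246/5)
  seg 4: up by d2 = 11/4 → (41, -929/20)
  seg 5: left by d4 = 17/2 → (65/2, -929/20)
  seg 6: down by d6 = 141/20 → (65/2, -107/2)
  seg 7: up by d1 = 13 → (65/2, -81/2)

d6 = 141/20
d7 = 41
d8 = 41/5
d9 = 21/2
d10 = 41/4
d11 = 307/20
d12 = 11
endpoint = (65/2, -81/2)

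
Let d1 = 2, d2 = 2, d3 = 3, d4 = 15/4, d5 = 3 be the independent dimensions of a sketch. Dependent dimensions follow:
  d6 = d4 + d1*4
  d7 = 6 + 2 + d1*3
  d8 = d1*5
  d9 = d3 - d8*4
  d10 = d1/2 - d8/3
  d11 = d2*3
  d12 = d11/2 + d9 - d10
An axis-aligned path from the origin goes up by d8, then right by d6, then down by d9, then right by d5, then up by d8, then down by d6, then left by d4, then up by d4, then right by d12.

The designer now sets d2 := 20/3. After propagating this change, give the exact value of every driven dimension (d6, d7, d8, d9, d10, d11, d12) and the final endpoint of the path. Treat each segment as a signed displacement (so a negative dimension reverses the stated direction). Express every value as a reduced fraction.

d6 = 47/4
d7 = 14
d8 = 10
d9 = -37
d10 = -7/3
d11 = 20
d12 = -74/3
endpoint = (-41/3, 49)

Apply edit: d2 := 20/3
  d6 = d4 + d1*4 = 47/4
  d7 = 6 + 2 + d1*3 = 14
  d8 = d1*5 = 10
  d9 = d3 - d8*4 = -37
  d10 = d1/2 - d8/3 = -7/3
  d11 = d2*3 = 20
  d12 = d11/2 + d9 - d10 = -74/3
Walk from origin (0, 0):
  seg 1: up by d8 = 10 → (0, 10)
  seg 2: right by d6 = 47/4 → (47/4, 10)
  seg 3: down by d9 = -37 → (47/4, 47)
  seg 4: right by d5 = 3 → (59/4, 47)
  seg 5: up by d8 = 10 → (59/4, 57)
  seg 6: down by d6 = 47/4 → (59/4, 181/4)
  seg 7: left by d4 = 15/4 → (11, 181/4)
  seg 8: up by d4 = 15/4 → (11, 49)
  seg 9: right by d12 = -74/3 → (-41/3, 49)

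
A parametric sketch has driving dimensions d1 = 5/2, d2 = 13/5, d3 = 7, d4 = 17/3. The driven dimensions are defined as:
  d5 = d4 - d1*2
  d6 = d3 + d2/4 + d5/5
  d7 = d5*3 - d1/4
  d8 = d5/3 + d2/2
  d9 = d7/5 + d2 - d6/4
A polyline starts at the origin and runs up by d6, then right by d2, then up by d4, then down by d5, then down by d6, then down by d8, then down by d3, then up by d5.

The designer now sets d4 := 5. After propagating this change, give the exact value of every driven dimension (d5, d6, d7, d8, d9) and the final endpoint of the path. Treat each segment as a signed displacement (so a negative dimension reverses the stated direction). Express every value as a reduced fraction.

Apply edit: d4 := 5
  d5 = d4 - d1*2 = 0
  d6 = d3 + d2/4 + d5/5 = 153/20
  d7 = d5*3 - d1/4 = -5/8
  d8 = d5/3 + d2/2 = 13/10
  d9 = d7/5 + d2 - d6/4 = 9/16
Walk from origin (0, 0):
  seg 1: up by d6 = 153/20 → (0, 153/20)
  seg 2: right by d2 = 13/5 → (13/5, 153/20)
  seg 3: up by d4 = 5 → (13/5, 253/20)
  seg 4: down by d5 = 0 → (13/5, 253/20)
  seg 5: down by d6 = 153/20 → (13/5, 5)
  seg 6: down by d8 = 13/10 → (13/5, 37/10)
  seg 7: down by d3 = 7 → (13/5, -33/10)
  seg 8: up by d5 = 0 → (13/5, -33/10)

d5 = 0
d6 = 153/20
d7 = -5/8
d8 = 13/10
d9 = 9/16
endpoint = (13/5, -33/10)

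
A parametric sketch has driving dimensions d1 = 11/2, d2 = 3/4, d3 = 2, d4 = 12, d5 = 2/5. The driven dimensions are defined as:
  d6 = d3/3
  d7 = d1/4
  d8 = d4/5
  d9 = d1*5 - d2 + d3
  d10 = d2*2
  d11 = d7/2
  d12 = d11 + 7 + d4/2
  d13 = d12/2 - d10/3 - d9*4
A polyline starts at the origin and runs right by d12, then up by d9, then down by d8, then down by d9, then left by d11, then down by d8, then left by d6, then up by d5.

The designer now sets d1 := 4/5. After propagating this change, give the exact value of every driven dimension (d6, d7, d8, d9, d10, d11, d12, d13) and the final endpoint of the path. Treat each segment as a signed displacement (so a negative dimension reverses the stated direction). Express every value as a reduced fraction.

Apply edit: d1 := 4/5
  d6 = d3/3 = 2/3
  d7 = d1/4 = 1/5
  d8 = d4/5 = 12/5
  d9 = d1*5 - d2 + d3 = 21/4
  d10 = d2*2 = 3/2
  d11 = d7/2 = 1/10
  d12 = d11 + 7 + d4/2 = 131/10
  d13 = d12/2 - d10/3 - d9*4 = -299/20
Walk from origin (0, 0):
  seg 1: right by d12 = 131/10 → (131/10, 0)
  seg 2: up by d9 = 21/4 → (131/10, 21/4)
  seg 3: down by d8 = 12/5 → (131/10, 57/20)
  seg 4: down by d9 = 21/4 → (131/10, -12/5)
  seg 5: left by d11 = 1/10 → (13, -12/5)
  seg 6: down by d8 = 12/5 → (13, -24/5)
  seg 7: left by d6 = 2/3 → (37/3, -24/5)
  seg 8: up by d5 = 2/5 → (37/3, -22/5)

d6 = 2/3
d7 = 1/5
d8 = 12/5
d9 = 21/4
d10 = 3/2
d11 = 1/10
d12 = 131/10
d13 = -299/20
endpoint = (37/3, -22/5)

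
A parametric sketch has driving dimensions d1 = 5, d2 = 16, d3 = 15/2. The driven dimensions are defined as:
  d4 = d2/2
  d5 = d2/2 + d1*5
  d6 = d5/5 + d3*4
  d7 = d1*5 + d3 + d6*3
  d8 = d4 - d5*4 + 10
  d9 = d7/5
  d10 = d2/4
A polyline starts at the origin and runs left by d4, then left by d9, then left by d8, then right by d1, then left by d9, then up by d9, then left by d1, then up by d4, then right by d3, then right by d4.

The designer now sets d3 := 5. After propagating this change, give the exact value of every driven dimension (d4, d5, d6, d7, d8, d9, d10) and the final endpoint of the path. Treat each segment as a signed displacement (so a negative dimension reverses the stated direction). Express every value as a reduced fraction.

Apply edit: d3 := 5
  d4 = d2/2 = 8
  d5 = d2/2 + d1*5 = 33
  d6 = d5/5 + d3*4 = 133/5
  d7 = d1*5 + d3 + d6*3 = 549/5
  d8 = d4 - d5*4 + 10 = -114
  d9 = d7/5 = 549/25
  d10 = d2/4 = 4
Walk from origin (0, 0):
  seg 1: left by d4 = 8 → (-8, 0)
  seg 2: left by d9 = 549/25 → (-749/25, 0)
  seg 3: left by d8 = -114 → (2101/25, 0)
  seg 4: right by d1 = 5 → (2226/25, 0)
  seg 5: left by d9 = 549/25 → (1677/25, 0)
  seg 6: up by d9 = 549/25 → (1677/25, 549/25)
  seg 7: left by d1 = 5 → (1552/25, 549/25)
  seg 8: up by d4 = 8 → (1552/25, 749/25)
  seg 9: right by d3 = 5 → (1677/25, 749/25)
  seg 10: right by d4 = 8 → (1877/25, 749/25)

d4 = 8
d5 = 33
d6 = 133/5
d7 = 549/5
d8 = -114
d9 = 549/25
d10 = 4
endpoint = (1877/25, 749/25)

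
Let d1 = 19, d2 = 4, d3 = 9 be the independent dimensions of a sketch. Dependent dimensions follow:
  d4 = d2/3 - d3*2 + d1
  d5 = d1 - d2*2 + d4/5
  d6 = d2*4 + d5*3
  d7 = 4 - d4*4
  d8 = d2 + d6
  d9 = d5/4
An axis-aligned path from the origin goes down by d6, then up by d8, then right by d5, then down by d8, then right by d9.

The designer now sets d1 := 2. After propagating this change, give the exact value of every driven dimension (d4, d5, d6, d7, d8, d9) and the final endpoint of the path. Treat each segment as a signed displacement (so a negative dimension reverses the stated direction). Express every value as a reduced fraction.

Apply edit: d1 := 2
  d4 = d2/3 - d3*2 + d1 = -44/3
  d5 = d1 - d2*2 + d4/5 = -134/15
  d6 = d2*4 + d5*3 = -54/5
  d7 = 4 - d4*4 = 188/3
  d8 = d2 + d6 = -34/5
  d9 = d5/4 = -67/30
Walk from origin (0, 0):
  seg 1: down by d6 = -54/5 → (0, 54/5)
  seg 2: up by d8 = -34/5 → (0, 4)
  seg 3: right by d5 = -134/15 → (-134/15, 4)
  seg 4: down by d8 = -34/5 → (-134/15, 54/5)
  seg 5: right by d9 = -67/30 → (-67/6, 54/5)

d4 = -44/3
d5 = -134/15
d6 = -54/5
d7 = 188/3
d8 = -34/5
d9 = -67/30
endpoint = (-67/6, 54/5)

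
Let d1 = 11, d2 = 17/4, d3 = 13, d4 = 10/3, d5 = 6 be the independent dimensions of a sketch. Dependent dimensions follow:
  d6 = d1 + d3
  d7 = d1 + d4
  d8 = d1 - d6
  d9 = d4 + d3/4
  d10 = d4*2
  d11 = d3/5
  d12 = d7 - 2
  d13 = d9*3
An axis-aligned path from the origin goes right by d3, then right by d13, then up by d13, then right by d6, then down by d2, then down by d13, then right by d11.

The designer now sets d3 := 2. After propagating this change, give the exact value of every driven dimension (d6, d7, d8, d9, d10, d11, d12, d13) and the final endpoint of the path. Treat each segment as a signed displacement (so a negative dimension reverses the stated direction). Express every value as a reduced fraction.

d6 = 13
d7 = 43/3
d8 = -2
d9 = 23/6
d10 = 20/3
d11 = 2/5
d12 = 37/3
d13 = 23/2
endpoint = (269/10, -17/4)

Apply edit: d3 := 2
  d6 = d1 + d3 = 13
  d7 = d1 + d4 = 43/3
  d8 = d1 - d6 = -2
  d9 = d4 + d3/4 = 23/6
  d10 = d4*2 = 20/3
  d11 = d3/5 = 2/5
  d12 = d7 - 2 = 37/3
  d13 = d9*3 = 23/2
Walk from origin (0, 0):
  seg 1: right by d3 = 2 → (2, 0)
  seg 2: right by d13 = 23/2 → (27/2, 0)
  seg 3: up by d13 = 23/2 → (27/2, 23/2)
  seg 4: right by d6 = 13 → (53/2, 23/2)
  seg 5: down by d2 = 17/4 → (53/2, 29/4)
  seg 6: down by d13 = 23/2 → (53/2, -17/4)
  seg 7: right by d11 = 2/5 → (269/10, -17/4)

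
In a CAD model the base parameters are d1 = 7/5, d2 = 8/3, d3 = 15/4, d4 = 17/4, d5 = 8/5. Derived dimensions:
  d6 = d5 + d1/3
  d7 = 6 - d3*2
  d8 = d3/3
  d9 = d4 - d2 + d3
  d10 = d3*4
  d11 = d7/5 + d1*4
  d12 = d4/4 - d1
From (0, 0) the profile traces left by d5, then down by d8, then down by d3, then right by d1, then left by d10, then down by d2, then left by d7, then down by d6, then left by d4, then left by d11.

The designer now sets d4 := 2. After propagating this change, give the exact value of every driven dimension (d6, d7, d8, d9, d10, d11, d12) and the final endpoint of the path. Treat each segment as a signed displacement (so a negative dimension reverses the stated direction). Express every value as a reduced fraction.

d6 = 31/15
d7 = -3/2
d8 = 5/4
d9 = 37/12
d10 = 15
d11 = 53/10
d12 = -9/10
endpoint = (-21, -146/15)

Apply edit: d4 := 2
  d6 = d5 + d1/3 = 31/15
  d7 = 6 - d3*2 = -3/2
  d8 = d3/3 = 5/4
  d9 = d4 - d2 + d3 = 37/12
  d10 = d3*4 = 15
  d11 = d7/5 + d1*4 = 53/10
  d12 = d4/4 - d1 = -9/10
Walk from origin (0, 0):
  seg 1: left by d5 = 8/5 → (-8/5, 0)
  seg 2: down by d8 = 5/4 → (-8/5, -5/4)
  seg 3: down by d3 = 15/4 → (-8/5, -5)
  seg 4: right by d1 = 7/5 → (-1/5, -5)
  seg 5: left by d10 = 15 → (-76/5, -5)
  seg 6: down by d2 = 8/3 → (-76/5, -23/3)
  seg 7: left by d7 = -3/2 → (-137/10, -23/3)
  seg 8: down by d6 = 31/15 → (-137/10, -146/15)
  seg 9: left by d4 = 2 → (-157/10, -146/15)
  seg 10: left by d11 = 53/10 → (-21, -146/15)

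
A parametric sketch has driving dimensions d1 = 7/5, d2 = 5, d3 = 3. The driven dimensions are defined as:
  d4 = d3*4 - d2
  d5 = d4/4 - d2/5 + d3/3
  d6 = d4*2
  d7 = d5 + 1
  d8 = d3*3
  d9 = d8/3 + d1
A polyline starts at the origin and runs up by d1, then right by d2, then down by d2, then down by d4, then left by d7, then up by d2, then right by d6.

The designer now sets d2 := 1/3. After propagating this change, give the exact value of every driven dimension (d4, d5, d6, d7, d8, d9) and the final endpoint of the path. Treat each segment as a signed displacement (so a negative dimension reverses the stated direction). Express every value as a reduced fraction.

d4 = 35/3
d5 = 77/20
d6 = 70/3
d7 = 97/20
d8 = 9
d9 = 22/5
endpoint = (1129/60, -154/15)

Apply edit: d2 := 1/3
  d4 = d3*4 - d2 = 35/3
  d5 = d4/4 - d2/5 + d3/3 = 77/20
  d6 = d4*2 = 70/3
  d7 = d5 + 1 = 97/20
  d8 = d3*3 = 9
  d9 = d8/3 + d1 = 22/5
Walk from origin (0, 0):
  seg 1: up by d1 = 7/5 → (0, 7/5)
  seg 2: right by d2 = 1/3 → (1/3, 7/5)
  seg 3: down by d2 = 1/3 → (1/3, 16/15)
  seg 4: down by d4 = 35/3 → (1/3, -53/5)
  seg 5: left by d7 = 97/20 → (-271/60, -53/5)
  seg 6: up by d2 = 1/3 → (-271/60, -154/15)
  seg 7: right by d6 = 70/3 → (1129/60, -154/15)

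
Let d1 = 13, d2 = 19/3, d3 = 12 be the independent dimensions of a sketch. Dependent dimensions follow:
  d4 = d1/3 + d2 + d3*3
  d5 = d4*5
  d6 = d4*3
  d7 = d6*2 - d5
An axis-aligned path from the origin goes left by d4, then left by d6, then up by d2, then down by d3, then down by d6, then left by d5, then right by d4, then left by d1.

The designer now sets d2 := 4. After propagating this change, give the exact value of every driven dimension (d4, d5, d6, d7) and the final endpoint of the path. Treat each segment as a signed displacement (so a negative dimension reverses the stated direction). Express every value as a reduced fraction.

d4 = 133/3
d5 = 665/3
d6 = 133
d7 = 133/3
endpoint = (-1103/3, -141)

Apply edit: d2 := 4
  d4 = d1/3 + d2 + d3*3 = 133/3
  d5 = d4*5 = 665/3
  d6 = d4*3 = 133
  d7 = d6*2 - d5 = 133/3
Walk from origin (0, 0):
  seg 1: left by d4 = 133/3 → (-133/3, 0)
  seg 2: left by d6 = 133 → (-532/3, 0)
  seg 3: up by d2 = 4 → (-532/3, 4)
  seg 4: down by d3 = 12 → (-532/3, -8)
  seg 5: down by d6 = 133 → (-532/3, -141)
  seg 6: left by d5 = 665/3 → (-399, -141)
  seg 7: right by d4 = 133/3 → (-1064/3, -141)
  seg 8: left by d1 = 13 → (-1103/3, -141)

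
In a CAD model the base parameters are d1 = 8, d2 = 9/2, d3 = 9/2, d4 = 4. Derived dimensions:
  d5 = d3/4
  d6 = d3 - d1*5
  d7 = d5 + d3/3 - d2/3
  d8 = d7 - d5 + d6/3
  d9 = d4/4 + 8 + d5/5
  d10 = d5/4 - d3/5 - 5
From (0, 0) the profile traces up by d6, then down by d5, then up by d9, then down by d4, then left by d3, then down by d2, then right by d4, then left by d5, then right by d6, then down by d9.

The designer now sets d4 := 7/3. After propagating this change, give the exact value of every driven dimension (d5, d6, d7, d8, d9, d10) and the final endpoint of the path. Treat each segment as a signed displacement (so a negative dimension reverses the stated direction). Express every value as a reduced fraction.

d5 = 9/8
d6 = -71/2
d7 = 9/8
d8 = -71/6
d9 = 1057/120
d10 = -899/160
endpoint = (-931/24, -1043/24)

Apply edit: d4 := 7/3
  d5 = d3/4 = 9/8
  d6 = d3 - d1*5 = -71/2
  d7 = d5 + d3/3 - d2/3 = 9/8
  d8 = d7 - d5 + d6/3 = -71/6
  d9 = d4/4 + 8 + d5/5 = 1057/120
  d10 = d5/4 - d3/5 - 5 = -899/160
Walk from origin (0, 0):
  seg 1: up by d6 = -71/2 → (0, -71/2)
  seg 2: down by d5 = 9/8 → (0, -293/8)
  seg 3: up by d9 = 1057/120 → (0, -1669/60)
  seg 4: down by d4 = 7/3 → (0, -603/20)
  seg 5: left by d3 = 9/2 → (-9/2, -603/20)
  seg 6: down by d2 = 9/2 → (-9/2, -693/20)
  seg 7: right by d4 = 7/3 → (-13/6, -693/20)
  seg 8: left by d5 = 9/8 → (-79/24, -693/20)
  seg 9: right by d6 = -71/2 → (-931/24, -693/20)
  seg 10: down by d9 = 1057/120 → (-931/24, -1043/24)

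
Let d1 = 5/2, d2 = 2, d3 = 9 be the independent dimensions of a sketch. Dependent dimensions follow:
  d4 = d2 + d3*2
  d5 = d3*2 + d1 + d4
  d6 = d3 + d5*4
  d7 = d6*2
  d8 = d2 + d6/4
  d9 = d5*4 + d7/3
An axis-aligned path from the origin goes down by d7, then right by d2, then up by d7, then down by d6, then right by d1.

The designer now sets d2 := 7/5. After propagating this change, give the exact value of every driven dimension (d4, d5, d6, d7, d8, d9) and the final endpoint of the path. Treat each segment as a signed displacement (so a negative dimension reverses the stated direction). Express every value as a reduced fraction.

d4 = 97/5
d5 = 399/10
d6 = 843/5
d7 = 1686/5
d8 = 871/20
d9 = 272
endpoint = (39/10, -843/5)

Apply edit: d2 := 7/5
  d4 = d2 + d3*2 = 97/5
  d5 = d3*2 + d1 + d4 = 399/10
  d6 = d3 + d5*4 = 843/5
  d7 = d6*2 = 1686/5
  d8 = d2 + d6/4 = 871/20
  d9 = d5*4 + d7/3 = 272
Walk from origin (0, 0):
  seg 1: down by d7 = 1686/5 → (0, -1686/5)
  seg 2: right by d2 = 7/5 → (7/5, -1686/5)
  seg 3: up by d7 = 1686/5 → (7/5, 0)
  seg 4: down by d6 = 843/5 → (7/5, -843/5)
  seg 5: right by d1 = 5/2 → (39/10, -843/5)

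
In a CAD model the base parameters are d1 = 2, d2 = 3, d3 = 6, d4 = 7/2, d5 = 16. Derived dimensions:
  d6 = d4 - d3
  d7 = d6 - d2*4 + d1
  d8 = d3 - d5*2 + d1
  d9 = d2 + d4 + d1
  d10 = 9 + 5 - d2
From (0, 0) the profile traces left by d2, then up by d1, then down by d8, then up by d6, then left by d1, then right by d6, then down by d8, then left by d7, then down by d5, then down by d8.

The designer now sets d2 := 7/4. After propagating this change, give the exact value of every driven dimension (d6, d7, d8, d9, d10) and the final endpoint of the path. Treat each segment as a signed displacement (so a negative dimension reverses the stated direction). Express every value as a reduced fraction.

d6 = -5/2
d7 = -15/2
d8 = -24
d9 = 29/4
d10 = 49/4
endpoint = (5/4, 111/2)

Apply edit: d2 := 7/4
  d6 = d4 - d3 = -5/2
  d7 = d6 - d2*4 + d1 = -15/2
  d8 = d3 - d5*2 + d1 = -24
  d9 = d2 + d4 + d1 = 29/4
  d10 = 9 + 5 - d2 = 49/4
Walk from origin (0, 0):
  seg 1: left by d2 = 7/4 → (-7/4, 0)
  seg 2: up by d1 = 2 → (-7/4, 2)
  seg 3: down by d8 = -24 → (-7/4, 26)
  seg 4: up by d6 = -5/2 → (-7/4, 47/2)
  seg 5: left by d1 = 2 → (-15/4, 47/2)
  seg 6: right by d6 = -5/2 → (-25/4, 47/2)
  seg 7: down by d8 = -24 → (-25/4, 95/2)
  seg 8: left by d7 = -15/2 → (5/4, 95/2)
  seg 9: down by d5 = 16 → (5/4, 63/2)
  seg 10: down by d8 = -24 → (5/4, 111/2)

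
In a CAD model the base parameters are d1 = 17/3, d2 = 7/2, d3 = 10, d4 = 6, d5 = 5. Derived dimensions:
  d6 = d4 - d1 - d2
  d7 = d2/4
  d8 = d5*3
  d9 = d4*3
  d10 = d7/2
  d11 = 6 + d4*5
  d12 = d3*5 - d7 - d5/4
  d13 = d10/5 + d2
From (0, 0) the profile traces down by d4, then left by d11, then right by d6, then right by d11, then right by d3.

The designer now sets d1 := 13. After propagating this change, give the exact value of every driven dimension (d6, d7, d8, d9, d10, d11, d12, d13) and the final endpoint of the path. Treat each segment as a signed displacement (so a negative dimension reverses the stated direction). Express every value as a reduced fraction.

d6 = -21/2
d7 = 7/8
d8 = 15
d9 = 18
d10 = 7/16
d11 = 36
d12 = 383/8
d13 = 287/80
endpoint = (-1/2, -6)

Apply edit: d1 := 13
  d6 = d4 - d1 - d2 = -21/2
  d7 = d2/4 = 7/8
  d8 = d5*3 = 15
  d9 = d4*3 = 18
  d10 = d7/2 = 7/16
  d11 = 6 + d4*5 = 36
  d12 = d3*5 - d7 - d5/4 = 383/8
  d13 = d10/5 + d2 = 287/80
Walk from origin (0, 0):
  seg 1: down by d4 = 6 → (0, -6)
  seg 2: left by d11 = 36 → (-36, -6)
  seg 3: right by d6 = -21/2 → (-93/2, -6)
  seg 4: right by d11 = 36 → (-21/2, -6)
  seg 5: right by d3 = 10 → (-1/2, -6)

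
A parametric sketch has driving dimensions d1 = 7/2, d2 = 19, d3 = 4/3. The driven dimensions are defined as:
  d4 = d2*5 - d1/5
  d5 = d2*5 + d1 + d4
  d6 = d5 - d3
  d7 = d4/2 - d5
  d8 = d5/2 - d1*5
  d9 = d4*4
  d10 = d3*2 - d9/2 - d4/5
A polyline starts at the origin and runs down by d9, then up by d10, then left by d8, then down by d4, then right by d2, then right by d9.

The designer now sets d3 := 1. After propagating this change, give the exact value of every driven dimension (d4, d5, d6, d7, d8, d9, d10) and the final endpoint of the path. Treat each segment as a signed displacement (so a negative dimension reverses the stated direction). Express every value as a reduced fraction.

d4 = 943/10
d5 = 964/5
d6 = 959/5
d7 = -2913/20
d8 = 789/10
d9 = 1886/5
d10 = -10273/50
endpoint = (3173/10, -16924/25)

Apply edit: d3 := 1
  d4 = d2*5 - d1/5 = 943/10
  d5 = d2*5 + d1 + d4 = 964/5
  d6 = d5 - d3 = 959/5
  d7 = d4/2 - d5 = -2913/20
  d8 = d5/2 - d1*5 = 789/10
  d9 = d4*4 = 1886/5
  d10 = d3*2 - d9/2 - d4/5 = -10273/50
Walk from origin (0, 0):
  seg 1: down by d9 = 1886/5 → (0, -1886/5)
  seg 2: up by d10 = -10273/50 → (0, -29133/50)
  seg 3: left by d8 = 789/10 → (-789/10, -29133/50)
  seg 4: down by d4 = 943/10 → (-789/10, -16924/25)
  seg 5: right by d2 = 19 → (-599/10, -16924/25)
  seg 6: right by d9 = 1886/5 → (3173/10, -16924/25)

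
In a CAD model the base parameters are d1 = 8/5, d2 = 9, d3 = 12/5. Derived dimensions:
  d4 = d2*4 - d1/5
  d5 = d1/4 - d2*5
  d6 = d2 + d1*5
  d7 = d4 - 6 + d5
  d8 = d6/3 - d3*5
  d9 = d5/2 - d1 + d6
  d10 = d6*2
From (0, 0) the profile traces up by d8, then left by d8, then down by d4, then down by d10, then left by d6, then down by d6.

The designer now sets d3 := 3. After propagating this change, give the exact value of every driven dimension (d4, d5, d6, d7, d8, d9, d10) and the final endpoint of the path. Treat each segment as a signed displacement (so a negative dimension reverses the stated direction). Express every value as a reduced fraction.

d4 = 892/25
d5 = -223/5
d6 = 17
d7 = -373/25
d8 = -28/3
d9 = -69/10
d10 = 34
endpoint = (-23/3, -7201/75)

Apply edit: d3 := 3
  d4 = d2*4 - d1/5 = 892/25
  d5 = d1/4 - d2*5 = -223/5
  d6 = d2 + d1*5 = 17
  d7 = d4 - 6 + d5 = -373/25
  d8 = d6/3 - d3*5 = -28/3
  d9 = d5/2 - d1 + d6 = -69/10
  d10 = d6*2 = 34
Walk from origin (0, 0):
  seg 1: up by d8 = -28/3 → (0, -28/3)
  seg 2: left by d8 = -28/3 → (28/3, -28/3)
  seg 3: down by d4 = 892/25 → (28/3, -3376/75)
  seg 4: down by d10 = 34 → (28/3, -5926/75)
  seg 5: left by d6 = 17 → (-23/3, -5926/75)
  seg 6: down by d6 = 17 → (-23/3, -7201/75)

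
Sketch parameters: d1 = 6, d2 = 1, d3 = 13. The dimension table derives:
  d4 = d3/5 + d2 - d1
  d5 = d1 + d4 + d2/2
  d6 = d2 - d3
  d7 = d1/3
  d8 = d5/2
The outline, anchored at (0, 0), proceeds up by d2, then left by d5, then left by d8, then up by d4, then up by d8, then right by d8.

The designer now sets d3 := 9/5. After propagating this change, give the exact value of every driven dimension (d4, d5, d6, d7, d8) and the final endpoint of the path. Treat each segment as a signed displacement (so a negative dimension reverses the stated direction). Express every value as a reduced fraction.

Apply edit: d3 := 9/5
  d4 = d3/5 + d2 - d1 = -116/25
  d5 = d1 + d4 + d2/2 = 93/50
  d6 = d2 - d3 = -4/5
  d7 = d1/3 = 2
  d8 = d5/2 = 93/100
Walk from origin (0, 0):
  seg 1: up by d2 = 1 → (0, 1)
  seg 2: left by d5 = 93/50 → (-93/50, 1)
  seg 3: left by d8 = 93/100 → (-279/100, 1)
  seg 4: up by d4 = -116/25 → (-279/100, -91/25)
  seg 5: up by d8 = 93/100 → (-279/100, -271/100)
  seg 6: right by d8 = 93/100 → (-93/50, -271/100)

d4 = -116/25
d5 = 93/50
d6 = -4/5
d7 = 2
d8 = 93/100
endpoint = (-93/50, -271/100)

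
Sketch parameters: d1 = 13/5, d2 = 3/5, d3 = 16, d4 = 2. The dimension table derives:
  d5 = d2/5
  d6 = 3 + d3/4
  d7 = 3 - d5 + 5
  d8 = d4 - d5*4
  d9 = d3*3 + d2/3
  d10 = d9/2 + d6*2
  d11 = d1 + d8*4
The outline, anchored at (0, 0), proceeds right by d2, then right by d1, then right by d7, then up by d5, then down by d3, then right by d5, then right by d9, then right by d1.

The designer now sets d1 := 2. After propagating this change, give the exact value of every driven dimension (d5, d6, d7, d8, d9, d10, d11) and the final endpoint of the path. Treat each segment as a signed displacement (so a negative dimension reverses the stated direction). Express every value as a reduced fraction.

d5 = 3/25
d6 = 7
d7 = 197/25
d8 = 38/25
d9 = 241/5
d10 = 381/10
d11 = 202/25
endpoint = (304/5, -397/25)

Apply edit: d1 := 2
  d5 = d2/5 = 3/25
  d6 = 3 + d3/4 = 7
  d7 = 3 - d5 + 5 = 197/25
  d8 = d4 - d5*4 = 38/25
  d9 = d3*3 + d2/3 = 241/5
  d10 = d9/2 + d6*2 = 381/10
  d11 = d1 + d8*4 = 202/25
Walk from origin (0, 0):
  seg 1: right by d2 = 3/5 → (3/5, 0)
  seg 2: right by d1 = 2 → (13/5, 0)
  seg 3: right by d7 = 197/25 → (262/25, 0)
  seg 4: up by d5 = 3/25 → (262/25, 3/25)
  seg 5: down by d3 = 16 → (262/25, -397/25)
  seg 6: right by d5 = 3/25 → (53/5, -397/25)
  seg 7: right by d9 = 241/5 → (294/5, -397/25)
  seg 8: right by d1 = 2 → (304/5, -397/25)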